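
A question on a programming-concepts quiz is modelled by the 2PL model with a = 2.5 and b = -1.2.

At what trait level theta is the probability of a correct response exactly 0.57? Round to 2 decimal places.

-1.09

P(theta) = 1 / (1 + exp(−a(theta − b)))
logit = ln(0.5700/0.4300) = 0.2819
theta = b + logit/(a) = -1.2 + 0.2819/2.5000 = -1.0873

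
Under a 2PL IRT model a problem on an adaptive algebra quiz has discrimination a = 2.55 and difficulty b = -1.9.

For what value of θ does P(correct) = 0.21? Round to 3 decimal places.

-2.420

P(θ) = 1 / (1 + exp(−a(θ − b)))
logit = ln(0.2100/0.7900) = -1.3249
θ = b + logit/(a) = -1.9 + (-1.3249)/2.5500 = -2.4196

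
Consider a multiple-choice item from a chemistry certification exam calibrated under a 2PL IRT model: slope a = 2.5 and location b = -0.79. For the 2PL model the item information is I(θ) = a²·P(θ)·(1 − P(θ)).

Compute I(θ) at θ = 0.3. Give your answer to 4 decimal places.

0.3608

P = 1/(1+e^{-2.7250}) = 0.9385
P(1−P) = 0.9385 × 0.0615 = 0.0577
I = a² × P(1−P) = 2.5² × 0.0577 = 0.36081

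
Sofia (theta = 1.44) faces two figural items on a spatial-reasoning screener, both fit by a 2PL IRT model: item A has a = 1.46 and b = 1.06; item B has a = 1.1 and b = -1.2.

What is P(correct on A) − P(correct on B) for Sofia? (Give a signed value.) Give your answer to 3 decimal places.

-0.313

P(theta) = 1 / (1 + exp(−a(theta − b)))
P_A = 0.6352
P_B = 0.9480
P_A − P_B = -0.3128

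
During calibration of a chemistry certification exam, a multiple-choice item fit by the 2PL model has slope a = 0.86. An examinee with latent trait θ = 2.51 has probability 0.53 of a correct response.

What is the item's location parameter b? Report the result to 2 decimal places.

P(θ) = 1 / (1 + exp(−a(θ − b)))
logit(0.53) = ln(0.53/0.47) = 0.1201
b = θ − logit/(a) = 2.51 − 0.1201/0.8600 = 2.3703

2.37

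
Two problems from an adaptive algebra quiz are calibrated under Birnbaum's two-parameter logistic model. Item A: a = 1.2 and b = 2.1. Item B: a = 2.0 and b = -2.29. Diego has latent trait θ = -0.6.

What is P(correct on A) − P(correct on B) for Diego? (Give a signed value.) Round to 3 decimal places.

P(θ) = 1 / (1 + exp(−a(θ − b)))
P_A = 0.0377
P_B = 0.9671
P_A − P_B = -0.9294

-0.929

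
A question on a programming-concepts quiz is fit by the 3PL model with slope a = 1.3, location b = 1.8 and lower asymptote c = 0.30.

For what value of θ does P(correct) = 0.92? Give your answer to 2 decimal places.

3.38

P(θ) = c + (1 − c) · 1 / (1 + exp(−a(θ − b)))
Remove guessing floor: (0.92 − 0.30)/(1 − 0.30) = 0.8857
logit = ln(0.8857/0.1143) = 2.0477
θ = b + logit/(a) = 1.8 + 2.0477/1.3000 = 3.3751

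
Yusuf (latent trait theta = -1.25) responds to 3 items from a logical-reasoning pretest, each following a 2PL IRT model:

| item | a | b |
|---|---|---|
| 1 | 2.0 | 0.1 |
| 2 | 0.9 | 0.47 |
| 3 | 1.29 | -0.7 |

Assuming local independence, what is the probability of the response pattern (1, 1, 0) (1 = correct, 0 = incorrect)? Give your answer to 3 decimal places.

P(theta) = 1 / (1 + exp(−a(theta − b)))
P_1 = 1/(1+e^{2.7000}) = 0.0630
P_2 = 1/(1+e^{1.5480}) = 0.1754
P_3 = 1/(1+e^{0.7095}) = 0.3297
L = P_1 × P_2 × (1−P_3) = 0.0630 × 0.1754 × 0.6703 = 0.00740

0.007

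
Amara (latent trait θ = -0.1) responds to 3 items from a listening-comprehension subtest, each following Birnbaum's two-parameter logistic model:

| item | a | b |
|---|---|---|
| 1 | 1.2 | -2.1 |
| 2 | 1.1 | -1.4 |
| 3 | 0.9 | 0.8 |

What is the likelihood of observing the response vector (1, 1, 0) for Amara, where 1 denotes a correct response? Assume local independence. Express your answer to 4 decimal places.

P(θ) = 1 / (1 + exp(−a(θ − b)))
P_1 = 1/(1+e^{-2.4000}) = 0.9168
P_2 = 1/(1+e^{-1.4300}) = 0.8069
P_3 = 1/(1+e^{0.8100}) = 0.3079
L = P_1 × P_2 × (1−P_3) = 0.9168 × 0.8069 × 0.6921 = 0.51202

0.5120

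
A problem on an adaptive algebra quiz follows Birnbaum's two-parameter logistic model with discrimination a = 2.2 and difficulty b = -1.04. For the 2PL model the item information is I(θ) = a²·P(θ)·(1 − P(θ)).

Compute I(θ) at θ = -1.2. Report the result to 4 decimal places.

1.1733

P = 1/(1+e^{0.3520}) = 0.4129
P(1−P) = 0.4129 × 0.5871 = 0.2424
I = a² × P(1−P) = 2.2² × 0.2424 = 1.17328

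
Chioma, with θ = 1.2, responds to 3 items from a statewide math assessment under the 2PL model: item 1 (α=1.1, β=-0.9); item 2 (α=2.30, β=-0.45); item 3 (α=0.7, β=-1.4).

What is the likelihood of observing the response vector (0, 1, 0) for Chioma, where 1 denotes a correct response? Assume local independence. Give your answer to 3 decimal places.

P(θ) = 1 / (1 + exp(−α(θ − β)))
P_1 = 1/(1+e^{-2.3100}) = 0.9097
P_2 = 1/(1+e^{-3.7950}) = 0.9780
P_3 = 1/(1+e^{-1.8200}) = 0.8606
L = (1−P_1) × P_2 × (1−P_3) = 0.0903 × 0.9780 × 0.1394 = 0.01231

0.012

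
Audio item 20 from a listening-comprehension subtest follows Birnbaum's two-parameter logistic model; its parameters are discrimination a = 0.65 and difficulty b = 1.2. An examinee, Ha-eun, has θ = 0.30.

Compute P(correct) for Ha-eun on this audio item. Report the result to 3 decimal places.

P(θ) = 1 / (1 + exp(−a(θ − b)))
Exponent: 0.65 × (0.30 − 1.2) = -0.5850
1/(1 + e^{0.5850}) = 0.3578

0.358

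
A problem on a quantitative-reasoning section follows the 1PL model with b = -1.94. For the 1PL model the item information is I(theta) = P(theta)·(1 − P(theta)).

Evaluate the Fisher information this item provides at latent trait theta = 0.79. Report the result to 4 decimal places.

P = 1/(1+e^{-2.7300}) = 0.9388
P(1−P) = 0.9388 × 0.0612 = 0.0575
I = P(1−P) = 0.05748

0.0575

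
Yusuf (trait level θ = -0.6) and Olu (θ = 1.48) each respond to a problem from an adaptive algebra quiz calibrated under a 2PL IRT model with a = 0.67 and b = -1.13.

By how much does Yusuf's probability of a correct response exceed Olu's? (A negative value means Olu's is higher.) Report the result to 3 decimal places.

-0.264

P(θ) = 1 / (1 + exp(−a(θ − b)))
P(Yusuf) = 0.5879  [exponent 0.3551]
P(Olu) = 0.8518  [exponent 1.7487]
Difference = 0.5879 − 0.8518 = -0.2639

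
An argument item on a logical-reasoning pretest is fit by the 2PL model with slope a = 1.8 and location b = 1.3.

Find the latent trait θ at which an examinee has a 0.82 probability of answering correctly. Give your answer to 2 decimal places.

P(θ) = 1 / (1 + exp(−a(θ − b)))
logit = ln(0.8200/0.1800) = 1.5163
θ = b + logit/(a) = 1.3 + 1.5163/1.8000 = 2.1424

2.14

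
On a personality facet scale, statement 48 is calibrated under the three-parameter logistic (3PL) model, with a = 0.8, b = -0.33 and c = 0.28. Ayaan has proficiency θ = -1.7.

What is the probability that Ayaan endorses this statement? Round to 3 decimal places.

P(θ) = c + (1 − c) · 1 / (1 + exp(−a(θ − b)))
Exponent: 0.8 × (-1.7 − (-0.33)) = -1.0960
1/(1 + e^{1.0960}) = 0.2505
P = 0.28 + 0.72 × 0.2505 = 0.4604

0.460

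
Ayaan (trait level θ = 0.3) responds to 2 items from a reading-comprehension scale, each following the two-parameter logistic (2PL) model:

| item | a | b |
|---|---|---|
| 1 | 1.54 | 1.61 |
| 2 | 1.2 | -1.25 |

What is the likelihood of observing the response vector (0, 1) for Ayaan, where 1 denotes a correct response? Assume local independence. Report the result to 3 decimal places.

0.764

P(θ) = 1 / (1 + exp(−a(θ − b)))
P_1 = 1/(1+e^{2.0174}) = 0.1174
P_2 = 1/(1+e^{-1.8600}) = 0.8653
L = (1−P_1) × P_2 = 0.8826 × 0.8653 = 0.76372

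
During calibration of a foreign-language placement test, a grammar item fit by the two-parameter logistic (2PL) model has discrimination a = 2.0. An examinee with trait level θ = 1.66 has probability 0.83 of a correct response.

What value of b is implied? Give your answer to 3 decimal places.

0.867

P(θ) = 1 / (1 + exp(−a(θ − b)))
logit(0.83) = ln(0.83/0.17) = 1.5856
b = θ − logit/(a) = 1.66 − 1.5856/2.0000 = 0.8672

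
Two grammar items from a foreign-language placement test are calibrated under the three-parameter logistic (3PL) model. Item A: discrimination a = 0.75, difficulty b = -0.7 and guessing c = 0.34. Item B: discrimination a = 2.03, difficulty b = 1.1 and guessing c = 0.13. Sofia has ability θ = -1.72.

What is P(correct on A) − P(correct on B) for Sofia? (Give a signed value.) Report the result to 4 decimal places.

0.4168

P(θ) = c + (1 − c) · 1 / (1 + exp(−a(θ − b)))
P_A = 0.5496
P_B = 0.1328
P_A − P_B = 0.4168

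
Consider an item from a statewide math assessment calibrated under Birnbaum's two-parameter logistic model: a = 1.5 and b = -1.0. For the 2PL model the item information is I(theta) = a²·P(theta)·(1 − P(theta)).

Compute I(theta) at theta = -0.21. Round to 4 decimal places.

P = 1/(1+e^{-1.1850}) = 0.7658
P(1−P) = 0.7658 × 0.2342 = 0.1793
I = a² × P(1−P) = 1.5² × 0.1793 = 0.40348

0.4035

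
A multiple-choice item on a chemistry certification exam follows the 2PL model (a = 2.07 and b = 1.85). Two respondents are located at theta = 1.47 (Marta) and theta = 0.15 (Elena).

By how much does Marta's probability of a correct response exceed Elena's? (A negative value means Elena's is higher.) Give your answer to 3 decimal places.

P(theta) = 1 / (1 + exp(−a(theta − b)))
P(Marta) = 0.3129  [exponent -0.7866]
P(Elena) = 0.0288  [exponent -3.5190]
Difference = 0.3129 − 0.0288 = 0.2841

0.284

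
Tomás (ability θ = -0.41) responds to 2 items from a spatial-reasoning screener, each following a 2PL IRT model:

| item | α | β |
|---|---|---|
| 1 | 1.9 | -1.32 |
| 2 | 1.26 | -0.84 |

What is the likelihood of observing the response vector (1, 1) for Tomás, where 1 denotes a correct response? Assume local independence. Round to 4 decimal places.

P(θ) = 1 / (1 + exp(−α(θ − β)))
P_1 = 1/(1+e^{-1.7290}) = 0.8493
P_2 = 1/(1+e^{-0.5418}) = 0.6322
L = P_1 × P_2 = 0.8493 × 0.6322 = 0.53694

0.5369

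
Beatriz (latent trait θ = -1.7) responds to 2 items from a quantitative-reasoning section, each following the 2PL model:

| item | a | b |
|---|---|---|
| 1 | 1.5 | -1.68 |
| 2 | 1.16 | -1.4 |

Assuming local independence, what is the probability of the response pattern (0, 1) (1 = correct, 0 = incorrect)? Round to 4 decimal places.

0.2100

P(θ) = 1 / (1 + exp(−a(θ − b)))
P_1 = 1/(1+e^{0.0300}) = 0.4925
P_2 = 1/(1+e^{0.3480}) = 0.4139
L = (1−P_1) × P_2 = 0.5075 × 0.4139 = 0.21004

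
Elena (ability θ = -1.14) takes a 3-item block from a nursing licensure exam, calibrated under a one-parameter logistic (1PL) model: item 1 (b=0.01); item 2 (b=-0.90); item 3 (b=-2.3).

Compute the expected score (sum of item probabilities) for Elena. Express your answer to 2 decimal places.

1.44

P(θ) = 1 / (1 + exp(−(θ − b)))
P_1 = 1/(1+e^{1.1500}) = 0.2405
P_2 = 1/(1+e^{0.2400}) = 0.4403
P_3 = 1/(1+e^{-1.1600}) = 0.7613
E[score] = 0.2405 + 0.4403 + 0.7613 = 1.4421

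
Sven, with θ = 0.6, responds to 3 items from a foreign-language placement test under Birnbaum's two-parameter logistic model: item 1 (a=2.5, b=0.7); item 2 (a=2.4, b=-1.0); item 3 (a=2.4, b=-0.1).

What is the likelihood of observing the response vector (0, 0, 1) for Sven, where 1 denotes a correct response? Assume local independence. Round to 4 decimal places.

0.0100

P(θ) = 1 / (1 + exp(−a(θ − b)))
P_1 = 1/(1+e^{0.2500}) = 0.4378
P_2 = 1/(1+e^{-3.8400}) = 0.9790
P_3 = 1/(1+e^{-1.6800}) = 0.8429
L = (1−P_1) × (1−P_2) × P_3 = 0.5622 × 0.0210 × 0.8429 = 0.00997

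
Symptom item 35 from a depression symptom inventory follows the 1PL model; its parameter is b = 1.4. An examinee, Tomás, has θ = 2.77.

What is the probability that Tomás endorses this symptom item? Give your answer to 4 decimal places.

P(θ) = 1 / (1 + exp(−(θ − b)))
Exponent: (2.77 − 1.4) = 1.3700
1/(1 + e^{-1.3700}) = 0.7974
P = 0.7974

0.7974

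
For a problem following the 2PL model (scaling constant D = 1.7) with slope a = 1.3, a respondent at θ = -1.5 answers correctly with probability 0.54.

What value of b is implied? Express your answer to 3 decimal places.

-1.573

P(θ) = 1 / (1 + exp(−D·a(θ − b)))
logit(0.54) = ln(0.54/0.46) = 0.1603
b = θ − logit/(1.7·a) = -1.5 − 0.1603/2.2100 = -1.5726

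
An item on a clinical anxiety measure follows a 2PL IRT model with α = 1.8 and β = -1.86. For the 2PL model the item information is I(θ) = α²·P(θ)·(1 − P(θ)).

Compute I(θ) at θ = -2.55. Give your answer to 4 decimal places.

P = 1/(1+e^{1.2420}) = 0.2241
P(1−P) = 0.2241 × 0.7759 = 0.1739
I = α² × P(1−P) = 1.8² × 0.1739 = 0.56335

0.5633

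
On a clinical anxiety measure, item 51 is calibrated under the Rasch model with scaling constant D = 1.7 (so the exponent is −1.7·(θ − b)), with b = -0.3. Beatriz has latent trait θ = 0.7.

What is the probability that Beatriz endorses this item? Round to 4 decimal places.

0.8455

P(θ) = 1 / (1 + exp(−D·(θ − b)))
Exponent: 1.7 × (0.7 − (-0.3)) = 1.7000
1/(1 + e^{-1.7000}) = 0.8455
P = 0.8455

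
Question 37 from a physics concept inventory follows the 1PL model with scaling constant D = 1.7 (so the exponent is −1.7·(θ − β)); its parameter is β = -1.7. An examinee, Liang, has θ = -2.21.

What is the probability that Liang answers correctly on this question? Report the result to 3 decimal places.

0.296

P(θ) = 1 / (1 + exp(−D·(θ − β)))
Exponent: 1.7 × (-2.21 − (-1.7)) = -0.8670
1/(1 + e^{0.8670}) = 0.2959
P = 0.2959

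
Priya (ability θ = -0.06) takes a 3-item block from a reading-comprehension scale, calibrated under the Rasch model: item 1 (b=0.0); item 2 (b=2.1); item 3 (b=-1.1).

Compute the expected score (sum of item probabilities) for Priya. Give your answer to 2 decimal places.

1.33

P(θ) = 1 / (1 + exp(−(θ − b)))
P_1 = 1/(1+e^{0.0600}) = 0.4850
P_2 = 1/(1+e^{2.1600}) = 0.1034
P_3 = 1/(1+e^{-1.0400}) = 0.7389
E[score] = 0.4850 + 0.1034 + 0.7389 = 1.3273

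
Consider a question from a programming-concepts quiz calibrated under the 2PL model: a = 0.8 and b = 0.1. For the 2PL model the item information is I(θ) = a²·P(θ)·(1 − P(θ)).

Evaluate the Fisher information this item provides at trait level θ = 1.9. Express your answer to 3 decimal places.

0.099

P = 1/(1+e^{-1.4400}) = 0.8085
P(1−P) = 0.8085 × 0.1915 = 0.1549
I = a² × P(1−P) = 0.8² × 0.1549 = 0.09911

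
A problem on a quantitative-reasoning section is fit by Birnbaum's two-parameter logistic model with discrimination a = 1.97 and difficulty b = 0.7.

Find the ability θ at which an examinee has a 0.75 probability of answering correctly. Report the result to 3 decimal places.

P(θ) = 1 / (1 + exp(−a(θ − b)))
logit = ln(0.7500/0.2500) = 1.0986
θ = b + logit/(a) = 0.7 + 1.0986/1.9700 = 1.2577

1.258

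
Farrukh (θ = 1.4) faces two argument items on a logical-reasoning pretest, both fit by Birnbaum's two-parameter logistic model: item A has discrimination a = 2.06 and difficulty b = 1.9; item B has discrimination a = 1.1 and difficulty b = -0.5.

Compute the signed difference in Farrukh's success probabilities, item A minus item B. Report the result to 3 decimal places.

-0.627

P(θ) = 1 / (1 + exp(−a(θ − b)))
P_A = 0.2631
P_B = 0.8899
P_A − P_B = -0.6268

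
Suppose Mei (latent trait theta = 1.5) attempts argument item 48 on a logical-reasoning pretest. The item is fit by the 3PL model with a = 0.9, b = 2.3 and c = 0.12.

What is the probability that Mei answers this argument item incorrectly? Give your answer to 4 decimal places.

0.5919

P(theta) = c + (1 − c) · 1 / (1 + exp(−a(theta − b)))
Exponent: 0.9 × (1.5 − 2.3) = -0.7200
1/(1 + e^{0.7200}) = 0.3274
P = 0.12 + 0.88 × 0.3274 = 0.4081
P(incorrect) = 1 − 0.4081 = 0.5919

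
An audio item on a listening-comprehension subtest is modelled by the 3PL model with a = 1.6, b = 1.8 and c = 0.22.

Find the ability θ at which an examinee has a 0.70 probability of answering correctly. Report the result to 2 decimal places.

2.09

P(θ) = c + (1 − c) · 1 / (1 + exp(−a(θ − b)))
Remove guessing floor: (0.70 − 0.22)/(1 − 0.22) = 0.6154
logit = ln(0.6154/0.3846) = 0.4700
θ = b + logit/(a) = 1.8 + 0.4700/1.6000 = 2.0938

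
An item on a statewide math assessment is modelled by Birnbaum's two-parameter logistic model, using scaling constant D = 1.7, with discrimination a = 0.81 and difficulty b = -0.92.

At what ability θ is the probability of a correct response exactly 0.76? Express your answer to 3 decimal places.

-0.083

P(θ) = 1 / (1 + exp(−D·a(θ − b)))
logit = ln(0.7600/0.2400) = 1.1527
θ = b + logit/(1.7·a) = -0.92 + 1.1527/1.3770 = -0.0829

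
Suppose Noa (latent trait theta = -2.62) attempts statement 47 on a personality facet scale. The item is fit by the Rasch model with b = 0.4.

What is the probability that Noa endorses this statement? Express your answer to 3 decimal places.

P(theta) = 1 / (1 + exp(−(theta − b)))
Exponent: (-2.62 − 0.4) = -3.0200
1/(1 + e^{3.0200}) = 0.0465
P = 0.0465

0.047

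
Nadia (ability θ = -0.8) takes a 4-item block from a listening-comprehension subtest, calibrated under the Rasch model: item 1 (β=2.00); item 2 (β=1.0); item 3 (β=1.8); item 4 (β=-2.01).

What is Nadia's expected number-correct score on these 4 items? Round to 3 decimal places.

1.039

P(θ) = 1 / (1 + exp(−(θ − β)))
P_1 = 1/(1+e^{2.8000}) = 0.0573
P_2 = 1/(1+e^{1.8000}) = 0.1419
P_3 = 1/(1+e^{2.6000}) = 0.0691
P_4 = 1/(1+e^{-1.2100}) = 0.7703
E[score] = 0.0573 + 0.1419 + 0.0691 + 0.7703 = 1.0386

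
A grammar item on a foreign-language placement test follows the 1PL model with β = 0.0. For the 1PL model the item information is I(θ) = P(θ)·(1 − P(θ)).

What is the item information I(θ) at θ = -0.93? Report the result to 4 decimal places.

P = 1/(1+e^{0.9300}) = 0.2829
P(1−P) = 0.2829 × 0.7171 = 0.2029
I = P(1−P) = 0.20288

0.2029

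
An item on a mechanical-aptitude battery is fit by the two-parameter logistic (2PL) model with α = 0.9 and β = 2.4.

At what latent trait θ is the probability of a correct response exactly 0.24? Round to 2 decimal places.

1.12

P(θ) = 1 / (1 + exp(−α(θ − β)))
logit = ln(0.2400/0.7600) = -1.1527
θ = β + logit/(α) = 2.4 + (-1.1527)/0.9000 = 1.1192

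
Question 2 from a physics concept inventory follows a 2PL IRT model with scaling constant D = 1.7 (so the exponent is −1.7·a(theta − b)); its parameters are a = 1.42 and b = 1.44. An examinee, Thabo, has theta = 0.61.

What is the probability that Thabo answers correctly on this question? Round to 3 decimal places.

0.119

P(theta) = 1 / (1 + exp(−D·a(theta − b)))
Exponent: 1.7 × 1.42 × (0.61 − 1.44) = -2.0036
1/(1 + e^{2.0036}) = 0.1188
P = 0.1188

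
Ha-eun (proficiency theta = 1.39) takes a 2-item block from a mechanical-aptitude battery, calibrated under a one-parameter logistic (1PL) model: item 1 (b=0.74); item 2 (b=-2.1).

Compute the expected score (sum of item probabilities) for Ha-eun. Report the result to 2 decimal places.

P(theta) = 1 / (1 + exp(−(theta − b)))
P_1 = 1/(1+e^{-0.6500}) = 0.6570
P_2 = 1/(1+e^{-3.4900}) = 0.9704
E[score] = 0.6570 + 0.9704 = 1.6274

1.63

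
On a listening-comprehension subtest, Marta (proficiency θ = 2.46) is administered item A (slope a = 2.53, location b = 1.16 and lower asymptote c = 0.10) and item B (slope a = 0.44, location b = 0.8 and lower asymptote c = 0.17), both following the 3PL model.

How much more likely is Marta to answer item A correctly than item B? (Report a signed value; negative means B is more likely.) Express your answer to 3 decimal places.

0.237

P(θ) = c + (1 − c) · 1 / (1 + exp(−a(θ − b)))
P_A = 0.9676
P_B = 0.7302
P_A − P_B = 0.2375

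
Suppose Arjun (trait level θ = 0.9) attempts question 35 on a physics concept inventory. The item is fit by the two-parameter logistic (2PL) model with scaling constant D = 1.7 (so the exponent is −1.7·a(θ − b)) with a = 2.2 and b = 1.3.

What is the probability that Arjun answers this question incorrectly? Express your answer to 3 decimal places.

P(θ) = 1 / (1 + exp(−D·a(θ − b)))
Exponent: 1.7 × 2.2 × (0.9 − 1.3) = -1.4960
1/(1 + e^{1.4960}) = 0.1830
P = 0.1830
P(incorrect) = 1 − 0.1830 = 0.8170

0.817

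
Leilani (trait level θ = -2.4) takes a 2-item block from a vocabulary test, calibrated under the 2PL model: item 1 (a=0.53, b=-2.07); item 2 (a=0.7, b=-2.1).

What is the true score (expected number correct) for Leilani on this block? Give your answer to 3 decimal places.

0.904

P(θ) = 1 / (1 + exp(−a(θ − b)))
P_1 = 1/(1+e^{0.1749}) = 0.4564
P_2 = 1/(1+e^{0.2100}) = 0.4477
E[score] = 0.4564 + 0.4477 = 0.9041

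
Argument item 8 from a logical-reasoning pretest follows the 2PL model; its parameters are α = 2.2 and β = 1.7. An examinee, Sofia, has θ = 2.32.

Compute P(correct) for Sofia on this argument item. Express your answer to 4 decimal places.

0.7964

P(θ) = 1 / (1 + exp(−α(θ − β)))
Exponent: 2.2 × (2.32 − 1.7) = 1.3640
1/(1 + e^{-1.3640}) = 0.7964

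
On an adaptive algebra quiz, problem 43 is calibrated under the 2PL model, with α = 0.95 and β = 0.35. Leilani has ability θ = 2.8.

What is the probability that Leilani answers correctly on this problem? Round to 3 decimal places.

P(θ) = 1 / (1 + exp(−α(θ − β)))
Exponent: 0.95 × (2.8 − 0.35) = 2.3275
1/(1 + e^{-2.3275}) = 0.9111

0.911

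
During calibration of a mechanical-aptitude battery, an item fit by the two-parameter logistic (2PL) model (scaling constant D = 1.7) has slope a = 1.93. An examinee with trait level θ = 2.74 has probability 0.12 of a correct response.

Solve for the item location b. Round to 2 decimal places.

P(θ) = 1 / (1 + exp(−D·a(θ − b)))
logit(0.12) = ln(0.12/0.88) = -1.9924
b = θ − logit/(1.7·a) = 2.74 − (-1.9924)/3.2810 = 3.3473

3.35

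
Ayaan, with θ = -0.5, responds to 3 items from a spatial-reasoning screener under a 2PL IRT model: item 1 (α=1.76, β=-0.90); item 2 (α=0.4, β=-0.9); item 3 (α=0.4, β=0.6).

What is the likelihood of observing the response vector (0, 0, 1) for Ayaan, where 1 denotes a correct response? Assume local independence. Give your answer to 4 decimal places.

P(θ) = 1 / (1 + exp(−α(θ − β)))
P_1 = 1/(1+e^{-0.7040}) = 0.6691
P_2 = 1/(1+e^{-0.1600}) = 0.5399
P_3 = 1/(1+e^{0.4400}) = 0.3917
L = (1−P_1) × (1−P_2) × P_3 = 0.3309 × 0.4601 × 0.3917 = 0.05964

0.0596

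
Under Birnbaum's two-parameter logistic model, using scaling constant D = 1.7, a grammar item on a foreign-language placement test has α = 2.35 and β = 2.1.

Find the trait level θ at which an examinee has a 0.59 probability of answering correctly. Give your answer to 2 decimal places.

P(θ) = 1 / (1 + exp(−D·α(θ − β)))
logit = ln(0.5900/0.4100) = 0.3640
θ = β + logit/(1.7·α) = 2.1 + 0.3640/3.9950 = 2.1911

2.19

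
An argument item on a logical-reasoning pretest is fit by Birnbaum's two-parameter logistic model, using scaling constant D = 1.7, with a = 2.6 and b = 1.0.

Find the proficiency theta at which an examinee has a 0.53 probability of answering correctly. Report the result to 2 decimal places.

P(theta) = 1 / (1 + exp(−D·a(theta − b)))
logit = ln(0.5300/0.4700) = 0.1201
theta = b + logit/(1.7·a) = 1.0 + 0.1201/4.4200 = 1.0272

1.03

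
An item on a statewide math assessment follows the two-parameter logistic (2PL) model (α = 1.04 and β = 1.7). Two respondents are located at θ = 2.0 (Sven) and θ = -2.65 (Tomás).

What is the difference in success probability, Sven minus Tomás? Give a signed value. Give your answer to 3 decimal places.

0.567

P(θ) = 1 / (1 + exp(−α(θ − β)))
P(Sven) = 0.5774  [exponent 0.3120]
P(Tomás) = 0.0107  [exponent -4.5240]
Difference = 0.5774 − 0.0107 = 0.5666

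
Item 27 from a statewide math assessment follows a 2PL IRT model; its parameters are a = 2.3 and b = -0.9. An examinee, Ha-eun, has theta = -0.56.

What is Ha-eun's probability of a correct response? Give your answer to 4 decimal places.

P(theta) = 1 / (1 + exp(−a(theta − b)))
Exponent: 2.3 × (-0.56 − (-0.9)) = 0.7820
1/(1 + e^{-0.7820}) = 0.6861

0.6861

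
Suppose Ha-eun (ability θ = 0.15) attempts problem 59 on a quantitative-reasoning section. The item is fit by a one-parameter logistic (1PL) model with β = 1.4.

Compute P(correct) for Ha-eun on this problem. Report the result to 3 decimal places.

P(θ) = 1 / (1 + exp(−(θ − β)))
Exponent: (0.15 − 1.4) = -1.2500
1/(1 + e^{1.2500}) = 0.2227
P = 0.2227

0.223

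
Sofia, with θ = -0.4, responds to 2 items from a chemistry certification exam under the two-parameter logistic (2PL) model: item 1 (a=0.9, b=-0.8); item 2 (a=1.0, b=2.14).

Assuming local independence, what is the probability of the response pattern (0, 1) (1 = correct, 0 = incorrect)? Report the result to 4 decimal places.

0.0300

P(θ) = 1 / (1 + exp(−a(θ − b)))
P_1 = 1/(1+e^{-0.3600}) = 0.5890
P_2 = 1/(1+e^{2.5400}) = 0.0731
L = (1−P_1) × P_2 = 0.4110 × 0.0731 = 0.03004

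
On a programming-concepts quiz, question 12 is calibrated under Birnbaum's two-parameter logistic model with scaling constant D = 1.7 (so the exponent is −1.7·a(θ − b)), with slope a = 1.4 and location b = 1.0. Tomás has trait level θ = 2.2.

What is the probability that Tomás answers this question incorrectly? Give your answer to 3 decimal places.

P(θ) = 1 / (1 + exp(−D·a(θ − b)))
Exponent: 1.7 × 1.4 × (2.2 − 1.0) = 2.8560
1/(1 + e^{-2.8560}) = 0.9456
P = 0.9456
P(incorrect) = 1 − 0.9456 = 0.0544

0.054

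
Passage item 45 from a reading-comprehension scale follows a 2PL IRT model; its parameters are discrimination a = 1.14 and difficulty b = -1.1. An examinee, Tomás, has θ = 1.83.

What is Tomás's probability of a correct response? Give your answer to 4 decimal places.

0.9658

P(θ) = 1 / (1 + exp(−a(θ − b)))
Exponent: 1.14 × (1.83 − (-1.1)) = 3.3402
1/(1 + e^{-3.3402}) = 0.9658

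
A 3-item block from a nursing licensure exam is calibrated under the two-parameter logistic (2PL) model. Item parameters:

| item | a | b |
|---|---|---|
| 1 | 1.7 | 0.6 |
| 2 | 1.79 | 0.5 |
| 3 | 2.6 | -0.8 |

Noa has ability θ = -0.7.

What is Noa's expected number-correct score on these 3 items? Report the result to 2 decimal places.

P(θ) = 1 / (1 + exp(−a(θ − b)))
P_1 = 1/(1+e^{2.2100}) = 0.0989
P_2 = 1/(1+e^{2.1480}) = 0.1045
P_3 = 1/(1+e^{-0.2600}) = 0.5646
E[score] = 0.0989 + 0.1045 + 0.5646 = 0.7680

0.77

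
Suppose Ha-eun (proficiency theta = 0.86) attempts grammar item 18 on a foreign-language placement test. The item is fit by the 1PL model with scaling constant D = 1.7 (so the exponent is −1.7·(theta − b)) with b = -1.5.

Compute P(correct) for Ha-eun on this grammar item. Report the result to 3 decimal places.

P(theta) = 1 / (1 + exp(−D·(theta − b)))
Exponent: 1.7 × (0.86 − (-1.5)) = 4.0120
1/(1 + e^{-4.0120}) = 0.9822
P = 0.9822

0.982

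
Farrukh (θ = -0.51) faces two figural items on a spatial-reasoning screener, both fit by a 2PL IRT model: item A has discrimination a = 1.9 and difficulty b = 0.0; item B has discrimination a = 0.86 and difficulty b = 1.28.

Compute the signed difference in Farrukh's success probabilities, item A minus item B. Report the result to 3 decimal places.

P(θ) = 1 / (1 + exp(−a(θ − b)))
P_A = 0.2751
P_B = 0.1766
P_A − P_B = 0.0985

0.098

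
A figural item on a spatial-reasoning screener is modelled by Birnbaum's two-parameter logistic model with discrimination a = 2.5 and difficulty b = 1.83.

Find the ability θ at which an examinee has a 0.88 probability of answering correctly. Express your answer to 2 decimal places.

P(θ) = 1 / (1 + exp(−a(θ − b)))
logit = ln(0.8800/0.1200) = 1.9924
θ = b + logit/(a) = 1.83 + 1.9924/2.5000 = 2.6270

2.63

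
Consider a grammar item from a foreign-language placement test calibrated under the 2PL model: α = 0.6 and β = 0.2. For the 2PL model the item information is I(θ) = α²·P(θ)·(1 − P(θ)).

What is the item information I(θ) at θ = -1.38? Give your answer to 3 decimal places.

0.072

P = 1/(1+e^{0.9480}) = 0.2793
P(1−P) = 0.2793 × 0.7207 = 0.2013
I = α² × P(1−P) = 0.6² × 0.2013 = 0.07246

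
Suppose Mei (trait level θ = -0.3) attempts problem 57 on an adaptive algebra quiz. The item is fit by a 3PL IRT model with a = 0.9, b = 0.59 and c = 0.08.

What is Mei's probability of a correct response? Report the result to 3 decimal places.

P(θ) = c + (1 − c) · 1 / (1 + exp(−a(θ − b)))
Exponent: 0.9 × (-0.3 − 0.59) = -0.8010
1/(1 + e^{0.8010}) = 0.3098
P = 0.08 + 0.92 × 0.3098 = 0.3650

0.365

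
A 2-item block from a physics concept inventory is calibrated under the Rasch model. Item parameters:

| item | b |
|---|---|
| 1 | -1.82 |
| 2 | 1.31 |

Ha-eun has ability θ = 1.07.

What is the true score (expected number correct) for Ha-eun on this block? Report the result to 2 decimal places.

P(θ) = 1 / (1 + exp(−(θ − b)))
P_1 = 1/(1+e^{-2.8900}) = 0.9473
P_2 = 1/(1+e^{0.2400}) = 0.4403
E[score] = 0.9473 + 0.4403 = 1.3876

1.39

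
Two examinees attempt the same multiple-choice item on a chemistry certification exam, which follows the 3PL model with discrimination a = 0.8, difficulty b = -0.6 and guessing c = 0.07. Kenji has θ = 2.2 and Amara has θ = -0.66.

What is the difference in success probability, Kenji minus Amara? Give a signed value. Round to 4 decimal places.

0.3867

P(θ) = c + (1 − c) · 1 / (1 + exp(−a(θ − b)))
P(Kenji) = 0.9105  [exponent 2.2400]
P(Amara) = 0.5238  [exponent -0.0480]
Difference = 0.9105 − 0.5238 = 0.3867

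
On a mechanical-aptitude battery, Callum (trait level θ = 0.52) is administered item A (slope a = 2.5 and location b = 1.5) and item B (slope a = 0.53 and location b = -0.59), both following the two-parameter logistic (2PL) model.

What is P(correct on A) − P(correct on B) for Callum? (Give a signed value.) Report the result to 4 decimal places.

-0.5635

P(θ) = 1 / (1 + exp(−a(θ − b)))
P_A = 0.0794
P_B = 0.6430
P_A − P_B = -0.5635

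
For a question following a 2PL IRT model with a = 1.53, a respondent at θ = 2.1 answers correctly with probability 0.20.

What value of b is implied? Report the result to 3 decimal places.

3.006

P(θ) = 1 / (1 + exp(−a(θ − b)))
logit(0.20) = ln(0.20/0.80) = -1.3863
b = θ − logit/(a) = 2.1 − (-1.3863)/1.5300 = 3.0061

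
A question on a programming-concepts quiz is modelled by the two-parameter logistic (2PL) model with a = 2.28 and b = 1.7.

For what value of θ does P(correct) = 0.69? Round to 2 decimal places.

P(θ) = 1 / (1 + exp(−a(θ − b)))
logit = ln(0.6900/0.3100) = 0.8001
θ = b + logit/(a) = 1.7 + 0.8001/2.2800 = 2.0509

2.05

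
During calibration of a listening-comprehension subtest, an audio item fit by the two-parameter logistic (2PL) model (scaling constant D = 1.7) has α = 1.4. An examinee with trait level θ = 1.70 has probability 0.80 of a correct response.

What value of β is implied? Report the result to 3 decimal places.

P(θ) = 1 / (1 + exp(−D·α(θ − β)))
logit(0.80) = ln(0.80/0.20) = 1.3863
β = θ − logit/(1.7·α) = 1.70 − 1.3863/2.3800 = 1.1175

1.118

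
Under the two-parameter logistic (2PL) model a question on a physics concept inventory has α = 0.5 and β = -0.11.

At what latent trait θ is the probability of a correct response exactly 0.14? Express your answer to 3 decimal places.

P(θ) = 1 / (1 + exp(−α(θ − β)))
logit = ln(0.1400/0.8600) = -1.8153
θ = β + logit/(α) = -0.11 + (-1.8153)/0.5000 = -3.7406

-3.741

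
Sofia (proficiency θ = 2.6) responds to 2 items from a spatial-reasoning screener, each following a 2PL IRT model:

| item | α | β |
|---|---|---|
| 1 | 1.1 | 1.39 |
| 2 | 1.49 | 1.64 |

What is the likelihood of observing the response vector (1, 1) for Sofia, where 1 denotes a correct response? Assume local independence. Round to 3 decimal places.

P(θ) = 1 / (1 + exp(−α(θ − β)))
P_1 = 1/(1+e^{-1.3310}) = 0.7910
P_2 = 1/(1+e^{-1.4304}) = 0.8070
L = P_1 × P_2 = 0.7910 × 0.8070 = 0.63831

0.638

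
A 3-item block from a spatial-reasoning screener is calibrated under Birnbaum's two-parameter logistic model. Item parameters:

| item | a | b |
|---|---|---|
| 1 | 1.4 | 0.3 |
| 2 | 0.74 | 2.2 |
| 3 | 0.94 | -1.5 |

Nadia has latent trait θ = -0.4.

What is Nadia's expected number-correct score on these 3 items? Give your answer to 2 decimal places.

P(θ) = 1 / (1 + exp(−a(θ − b)))
P_1 = 1/(1+e^{0.9800}) = 0.2729
P_2 = 1/(1+e^{1.9240}) = 0.1274
P_3 = 1/(1+e^{-1.0340}) = 0.7377
E[score] = 0.2729 + 0.1274 + 0.7377 = 1.1380

1.14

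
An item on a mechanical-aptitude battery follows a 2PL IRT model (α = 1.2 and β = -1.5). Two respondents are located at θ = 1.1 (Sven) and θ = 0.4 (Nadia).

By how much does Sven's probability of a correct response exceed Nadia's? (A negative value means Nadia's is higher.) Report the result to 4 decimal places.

0.0505

P(θ) = 1 / (1 + exp(−α(θ − β)))
P(Sven) = 0.9577  [exponent 3.1200]
P(Nadia) = 0.9072  [exponent 2.2800]
Difference = 0.9577 − 0.9072 = 0.0505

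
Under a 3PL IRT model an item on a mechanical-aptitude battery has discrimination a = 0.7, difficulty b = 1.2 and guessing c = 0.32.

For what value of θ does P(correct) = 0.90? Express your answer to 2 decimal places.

P(θ) = c + (1 − c) · 1 / (1 + exp(−a(θ − b)))
Remove guessing floor: (0.90 − 0.32)/(1 − 0.32) = 0.8529
logit = ln(0.8529/0.1471) = 1.7579
θ = b + logit/(a) = 1.2 + 1.7579/0.7000 = 3.7112

3.71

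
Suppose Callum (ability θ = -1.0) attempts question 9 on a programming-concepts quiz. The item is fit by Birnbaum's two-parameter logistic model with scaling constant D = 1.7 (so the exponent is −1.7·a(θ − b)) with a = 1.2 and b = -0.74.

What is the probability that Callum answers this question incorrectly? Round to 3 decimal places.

0.630

P(θ) = 1 / (1 + exp(−D·a(θ − b)))
Exponent: 1.7 × 1.2 × (-1.0 − (-0.74)) = -0.5304
1/(1 + e^{0.5304}) = 0.3704
P = 0.3704
P(incorrect) = 1 − 0.3704 = 0.6296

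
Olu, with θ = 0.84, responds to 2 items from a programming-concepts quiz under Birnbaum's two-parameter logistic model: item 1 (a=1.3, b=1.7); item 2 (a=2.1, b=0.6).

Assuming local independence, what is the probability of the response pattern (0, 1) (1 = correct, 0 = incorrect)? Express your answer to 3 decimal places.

0.470

P(θ) = 1 / (1 + exp(−a(θ − b)))
P_1 = 1/(1+e^{1.1180}) = 0.2464
P_2 = 1/(1+e^{-0.5040}) = 0.6234
L = (1−P_1) × P_2 = 0.7536 × 0.6234 = 0.46980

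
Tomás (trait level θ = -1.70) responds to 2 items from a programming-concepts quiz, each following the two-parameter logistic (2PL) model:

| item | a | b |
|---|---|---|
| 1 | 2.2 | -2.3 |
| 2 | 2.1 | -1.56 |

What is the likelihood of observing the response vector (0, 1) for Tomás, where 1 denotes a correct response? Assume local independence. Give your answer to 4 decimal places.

P(θ) = 1 / (1 + exp(−a(θ − b)))
P_1 = 1/(1+e^{-1.3200}) = 0.7892
P_2 = 1/(1+e^{0.2940}) = 0.4270
L = (1−P_1) × P_2 = 0.2108 × 0.4270 = 0.09002

0.0900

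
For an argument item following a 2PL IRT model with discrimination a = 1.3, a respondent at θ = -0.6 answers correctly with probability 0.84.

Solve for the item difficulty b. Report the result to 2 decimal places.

-1.88

P(θ) = 1 / (1 + exp(−a(θ − b)))
logit(0.84) = ln(0.84/0.16) = 1.6582
b = θ − logit/(a) = -0.6 − 1.6582/1.3000 = -1.8756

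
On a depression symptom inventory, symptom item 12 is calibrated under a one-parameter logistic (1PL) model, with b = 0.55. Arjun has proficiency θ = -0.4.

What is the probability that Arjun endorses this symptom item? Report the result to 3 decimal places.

P(θ) = 1 / (1 + exp(−(θ − b)))
Exponent: (-0.4 − 0.55) = -0.9500
1/(1 + e^{0.9500}) = 0.2789
P = 0.2789

0.279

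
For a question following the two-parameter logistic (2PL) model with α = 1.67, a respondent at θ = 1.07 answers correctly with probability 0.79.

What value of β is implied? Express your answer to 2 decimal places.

P(θ) = 1 / (1 + exp(−α(θ − β)))
logit(0.79) = ln(0.79/0.21) = 1.3249
β = θ − logit/(α) = 1.07 − 1.3249/1.6700 = 0.2766

0.28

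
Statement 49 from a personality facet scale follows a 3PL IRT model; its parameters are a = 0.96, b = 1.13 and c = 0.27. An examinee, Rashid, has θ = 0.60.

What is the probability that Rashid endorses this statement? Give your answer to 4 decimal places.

0.5441

P(θ) = c + (1 − c) · 1 / (1 + exp(−a(θ − b)))
Exponent: 0.96 × (0.60 − 1.13) = -0.5088
1/(1 + e^{0.5088}) = 0.3755
P = 0.27 + 0.73 × 0.3755 = 0.5441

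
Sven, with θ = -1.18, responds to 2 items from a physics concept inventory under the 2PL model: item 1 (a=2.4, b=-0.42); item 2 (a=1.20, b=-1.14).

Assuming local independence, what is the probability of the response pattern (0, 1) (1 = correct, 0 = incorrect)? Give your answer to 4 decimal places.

P(θ) = 1 / (1 + exp(−a(θ − b)))
P_1 = 1/(1+e^{1.8240}) = 0.1390
P_2 = 1/(1+e^{0.0480}) = 0.4880
L = (1−P_1) × P_2 = 0.8610 × 0.4880 = 0.42019

0.4202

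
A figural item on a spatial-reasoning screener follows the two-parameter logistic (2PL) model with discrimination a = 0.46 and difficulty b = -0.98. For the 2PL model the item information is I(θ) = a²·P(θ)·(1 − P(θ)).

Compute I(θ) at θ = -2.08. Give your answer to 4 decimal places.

P = 1/(1+e^{0.5060}) = 0.3761
P(1−P) = 0.3761 × 0.6239 = 0.2347
I = a² × P(1−P) = 0.46² × 0.2347 = 0.04965

0.0497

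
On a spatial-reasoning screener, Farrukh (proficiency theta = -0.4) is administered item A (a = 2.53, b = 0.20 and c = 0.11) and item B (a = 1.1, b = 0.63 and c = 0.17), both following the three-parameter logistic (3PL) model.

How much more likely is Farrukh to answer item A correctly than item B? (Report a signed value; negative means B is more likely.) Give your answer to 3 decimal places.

-0.102

P(theta) = c + (1 − c) · 1 / (1 + exp(−a(theta − b)))
P_A = 0.2700
P_B = 0.3722
P_A − P_B = -0.1022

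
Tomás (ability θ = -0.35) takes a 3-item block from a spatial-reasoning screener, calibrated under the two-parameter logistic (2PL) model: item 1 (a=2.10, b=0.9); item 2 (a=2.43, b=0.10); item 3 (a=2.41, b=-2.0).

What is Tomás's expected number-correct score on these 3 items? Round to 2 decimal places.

P(θ) = 1 / (1 + exp(−a(θ − b)))
P_1 = 1/(1+e^{2.6250}) = 0.0675
P_2 = 1/(1+e^{1.0935}) = 0.2510
P_3 = 1/(1+e^{-3.9765}) = 0.9816
E[score] = 0.0675 + 0.2510 + 0.9816 = 1.3001

1.30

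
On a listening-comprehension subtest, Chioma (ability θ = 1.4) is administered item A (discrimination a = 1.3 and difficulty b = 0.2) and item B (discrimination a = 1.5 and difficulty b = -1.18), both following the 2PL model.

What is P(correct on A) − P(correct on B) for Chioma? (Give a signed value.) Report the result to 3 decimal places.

P(θ) = 1 / (1 + exp(−a(θ − b)))
P_A = 0.8264
P_B = 0.9796
P_A − P_B = -0.1532

-0.153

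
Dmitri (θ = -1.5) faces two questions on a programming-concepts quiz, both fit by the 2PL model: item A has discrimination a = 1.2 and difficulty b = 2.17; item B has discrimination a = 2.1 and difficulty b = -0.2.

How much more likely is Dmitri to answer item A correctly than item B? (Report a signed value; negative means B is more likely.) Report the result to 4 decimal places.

P(θ) = 1 / (1 + exp(−a(θ − b)))
P_A = 0.0121
P_B = 0.0612
P_A − P_B = -0.0491

-0.0491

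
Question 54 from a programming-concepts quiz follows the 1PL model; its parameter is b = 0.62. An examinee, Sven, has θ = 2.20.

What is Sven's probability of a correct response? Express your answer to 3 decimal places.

0.829

P(θ) = 1 / (1 + exp(−(θ − b)))
Exponent: (2.20 − 0.62) = 1.5800
1/(1 + e^{-1.5800}) = 0.8292
P = 0.8292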